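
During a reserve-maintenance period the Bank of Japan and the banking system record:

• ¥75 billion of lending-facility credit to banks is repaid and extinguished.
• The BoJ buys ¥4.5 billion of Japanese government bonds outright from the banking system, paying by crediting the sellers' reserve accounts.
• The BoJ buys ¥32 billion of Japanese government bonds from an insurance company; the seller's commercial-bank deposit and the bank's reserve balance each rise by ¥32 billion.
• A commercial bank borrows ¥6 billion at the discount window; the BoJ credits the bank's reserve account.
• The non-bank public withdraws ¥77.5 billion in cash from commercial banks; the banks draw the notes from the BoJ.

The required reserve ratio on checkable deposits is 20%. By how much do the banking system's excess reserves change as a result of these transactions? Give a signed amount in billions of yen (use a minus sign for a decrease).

-¥100.9 billion

Discount-window repayment ¥75 billion: reserves −¥75B, deposits 0.
OMO purchase (from banks) ¥4.5 billion: reserves +¥4.5B, deposits 0.
Asset purchase (from non-banks) ¥32 billion: reserves +¥32B, deposits +¥32B.
Discount-window loan ¥6 billion: reserves +¥6B, deposits 0.
Currency withdrawal ¥77.5 billion: reserves −¥77.5B, deposits −¥77.5B.
Totals: Δreserves = −¥110B, Δdeposits = −¥45.5B.
Δrequired reserves = 20% × −¥45.5B = −¥9.1B.
Δexcess reserves = Δreserves − Δrequired = −¥110B − (−¥9.1B) = -¥100.9 billion.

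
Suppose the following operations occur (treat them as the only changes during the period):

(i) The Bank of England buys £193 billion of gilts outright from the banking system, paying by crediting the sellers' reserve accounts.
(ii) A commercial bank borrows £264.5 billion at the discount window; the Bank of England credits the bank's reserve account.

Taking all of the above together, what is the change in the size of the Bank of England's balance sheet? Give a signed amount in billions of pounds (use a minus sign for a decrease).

Bank of England balance sheet:
  Assets:      Securities +£193B, Loans to banks +£264.5B
  Liabilities: Bank reserves +£457.5B
Commercial banking system:
  Assets:      Reserves at CB +£457.5B, Securities −£193B
  Liabilities: Borrowings from CB +£264.5B
Change in total Bank of England assets = +£457.5 billion.

+£457.5 billion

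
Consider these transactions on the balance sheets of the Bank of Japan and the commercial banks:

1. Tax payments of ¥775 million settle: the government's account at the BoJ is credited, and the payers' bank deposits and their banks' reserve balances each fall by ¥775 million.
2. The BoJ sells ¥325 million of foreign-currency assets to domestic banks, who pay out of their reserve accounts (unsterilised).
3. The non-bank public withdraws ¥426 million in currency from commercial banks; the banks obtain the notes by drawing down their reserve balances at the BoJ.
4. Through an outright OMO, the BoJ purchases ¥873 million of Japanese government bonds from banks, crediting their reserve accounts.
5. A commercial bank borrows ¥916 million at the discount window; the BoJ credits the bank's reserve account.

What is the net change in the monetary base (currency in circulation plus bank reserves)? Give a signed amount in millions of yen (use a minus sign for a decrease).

+¥689 million

Government account inflow ¥775 million: reserves shift to a non-base liability → −¥775M.
FX sale ¥325 million: BoJ balance sheet contracts → −¥325M.
Currency withdrawal ¥426 million: just a shift between currency and reserves — both are base money → 0.
OMO purchase (from banks) ¥873 million: BoJ balance sheet expands → +¥873M.
Discount-window loan ¥916 million: BoJ balance sheet expands → +¥916M.
Net: −775 − 325 + 0 + 873 + 916 = +¥689 million.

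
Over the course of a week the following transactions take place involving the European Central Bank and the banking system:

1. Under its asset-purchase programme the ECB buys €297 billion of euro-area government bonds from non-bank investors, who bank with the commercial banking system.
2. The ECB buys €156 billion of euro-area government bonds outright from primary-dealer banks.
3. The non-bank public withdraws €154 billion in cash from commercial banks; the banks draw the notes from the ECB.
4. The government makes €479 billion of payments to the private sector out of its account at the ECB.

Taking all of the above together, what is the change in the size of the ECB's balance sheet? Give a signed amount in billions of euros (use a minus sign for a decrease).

+€453 billion

Asset purchase (from non-banks) €297 billion: an ECB asset is acquired → +€297B.
OMO purchase (from banks) €156 billion: an ECB asset is acquired → +€156B.
Currency withdrawal €154 billion: only the composition of liabilities changes → 0.
Government spending €479 billion: only the composition of liabilities changes → 0.
Net: 297 + 156 + 0 + 0 = +€453 billion.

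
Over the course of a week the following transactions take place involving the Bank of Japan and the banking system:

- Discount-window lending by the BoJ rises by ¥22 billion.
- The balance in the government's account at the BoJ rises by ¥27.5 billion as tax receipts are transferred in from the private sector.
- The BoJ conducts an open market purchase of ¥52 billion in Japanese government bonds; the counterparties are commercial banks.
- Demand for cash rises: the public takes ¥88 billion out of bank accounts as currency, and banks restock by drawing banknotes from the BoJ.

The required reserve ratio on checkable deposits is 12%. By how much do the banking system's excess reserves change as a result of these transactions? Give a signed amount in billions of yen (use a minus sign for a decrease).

Discount-window loan ¥22 billion: reserves +¥22B, deposits 0.
Government account inflow ¥27.5 billion: reserves −¥27.5B, deposits −¥27.5B.
OMO purchase (from banks) ¥52 billion: reserves +¥52B, deposits 0.
Currency withdrawal ¥88 billion: reserves −¥88B, deposits −¥88B.
Totals: Δreserves = −¥41.5B, Δdeposits = −¥115.5B.
Δrequired reserves = 12% × −¥115.5B = −¥13.86B.
Δexcess reserves = Δreserves − Δrequired = −¥41.5B − (−¥13.86B) = -¥27.64 billion.

-¥27.64 billion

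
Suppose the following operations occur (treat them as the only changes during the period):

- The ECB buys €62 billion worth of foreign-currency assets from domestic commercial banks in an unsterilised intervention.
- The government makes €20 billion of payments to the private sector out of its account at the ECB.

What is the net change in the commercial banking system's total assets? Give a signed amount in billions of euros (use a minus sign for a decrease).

+€20 billion

FX purchase €62 billion: just an asset swap on bank balance sheets → 0.
Government spending €20 billion: bank balance sheets expand → +€20B.
Net: 0 + 20 = +€20 billion.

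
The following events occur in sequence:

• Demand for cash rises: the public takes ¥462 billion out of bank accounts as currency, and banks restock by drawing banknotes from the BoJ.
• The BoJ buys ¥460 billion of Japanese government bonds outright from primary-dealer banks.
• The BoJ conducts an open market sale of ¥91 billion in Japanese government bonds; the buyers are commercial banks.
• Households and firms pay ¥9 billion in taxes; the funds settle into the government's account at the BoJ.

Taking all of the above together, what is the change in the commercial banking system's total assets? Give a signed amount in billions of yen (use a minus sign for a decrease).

BoJ balance sheet:
  Assets:      Securities +¥369B
  Liabilities: Bank reserves −¥102B, Currency in circulation +¥462B, Government deposits +¥9B
Commercial banking system:
  Assets:      Reserves at CB −¥102B, Securities −¥369B
  Liabilities: Checkable deposits −¥471B
Change in total bank assets = -¥471 billion.

-¥471 billion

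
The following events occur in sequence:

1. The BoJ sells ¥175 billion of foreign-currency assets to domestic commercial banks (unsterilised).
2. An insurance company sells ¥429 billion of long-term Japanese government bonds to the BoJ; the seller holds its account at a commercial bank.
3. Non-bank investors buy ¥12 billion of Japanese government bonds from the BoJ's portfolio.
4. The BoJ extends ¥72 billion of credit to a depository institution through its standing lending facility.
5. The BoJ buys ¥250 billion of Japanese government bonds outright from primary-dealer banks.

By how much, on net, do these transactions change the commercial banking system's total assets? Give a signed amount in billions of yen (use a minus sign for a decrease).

BoJ balance sheet:
  Assets:      Securities +¥667B, Loans to banks +¥72B, Foreign assets −¥175B
  Liabilities: Bank reserves +¥564B
Commercial banking system:
  Assets:      Reserves at CB +¥564B, Securities −¥250B, Foreign assets +¥175B
  Liabilities: Checkable deposits +¥417B, Borrowings from CB +¥72B
Change in total bank assets = +¥489 billion.

+¥489 billion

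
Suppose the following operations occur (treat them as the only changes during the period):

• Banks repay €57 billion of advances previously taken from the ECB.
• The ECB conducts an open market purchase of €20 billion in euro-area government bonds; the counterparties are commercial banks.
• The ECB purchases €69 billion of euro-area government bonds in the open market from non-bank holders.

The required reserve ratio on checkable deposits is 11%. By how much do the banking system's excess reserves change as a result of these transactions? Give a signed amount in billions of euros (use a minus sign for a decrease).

Discount-window repayment €57 billion: reserves −€57B, deposits 0.
OMO purchase (from banks) €20 billion: reserves +€20B, deposits 0.
Asset purchase (from non-banks) €69 billion: reserves +€69B, deposits +€69B.
Totals: Δreserves = +€32B, Δdeposits = +€69B.
Δrequired reserves = 11% × +€69B = +€7.59B.
Δexcess reserves = Δreserves − Δrequired = +€32B − (+€7.59B) = +€24.41 billion.

+€24.41 billion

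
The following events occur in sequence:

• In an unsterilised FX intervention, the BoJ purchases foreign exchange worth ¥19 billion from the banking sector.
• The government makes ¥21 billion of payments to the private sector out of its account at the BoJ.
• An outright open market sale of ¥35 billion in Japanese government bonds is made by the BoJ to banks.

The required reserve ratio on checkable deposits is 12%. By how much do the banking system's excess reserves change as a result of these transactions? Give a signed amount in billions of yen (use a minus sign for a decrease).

FX purchase ¥19 billion: reserves +¥19B, deposits 0.
Government spending ¥21 billion: reserves +¥21B, deposits +¥21B.
OMO sale (to banks) ¥35 billion: reserves −¥35B, deposits 0.
Totals: Δreserves = +¥5B, Δdeposits = +¥21B.
Δrequired reserves = 12% × +¥21B = +¥2.52B.
Δexcess reserves = Δreserves − Δrequired = +¥5B − (+¥2.52B) = +¥2.48 billion.

+¥2.48 billion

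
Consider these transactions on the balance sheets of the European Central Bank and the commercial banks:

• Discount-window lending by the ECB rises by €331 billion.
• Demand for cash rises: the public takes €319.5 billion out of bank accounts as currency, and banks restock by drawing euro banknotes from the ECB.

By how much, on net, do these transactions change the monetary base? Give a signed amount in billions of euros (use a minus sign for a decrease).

+€331 billion

ECB balance sheet:
  Assets:      Loans to banks +€331B
  Liabilities: Bank reserves +€11.5B, Currency in circulation +€319.5B
Monetary base = currency + reserves: +€319.5B + (+€11.5B) = +€331 billion.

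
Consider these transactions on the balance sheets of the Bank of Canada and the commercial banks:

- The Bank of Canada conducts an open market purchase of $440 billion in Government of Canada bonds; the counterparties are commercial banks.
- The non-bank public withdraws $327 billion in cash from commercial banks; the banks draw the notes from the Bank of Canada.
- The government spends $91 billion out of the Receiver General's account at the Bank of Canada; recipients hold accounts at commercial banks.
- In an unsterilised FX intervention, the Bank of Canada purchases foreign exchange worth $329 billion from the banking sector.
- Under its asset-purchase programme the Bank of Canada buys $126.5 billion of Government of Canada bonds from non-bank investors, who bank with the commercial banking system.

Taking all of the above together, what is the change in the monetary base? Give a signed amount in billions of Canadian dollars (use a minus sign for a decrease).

Bank of Canada balance sheet:
  Assets:      Securities +$566.5B, Foreign assets +$329B
  Liabilities: Bank reserves +$659.5B, Currency in circulation +$327B, Government deposits −$91B
Commercial banking system:
  Assets:      Reserves at CB +$659.5B, Securities −$440B, Foreign assets −$329B
  Liabilities: Checkable deposits −$109.5B
Monetary base = currency + reserves: +$327B + (+$659.5B) = +$986.5 billion.

+$986.5 billion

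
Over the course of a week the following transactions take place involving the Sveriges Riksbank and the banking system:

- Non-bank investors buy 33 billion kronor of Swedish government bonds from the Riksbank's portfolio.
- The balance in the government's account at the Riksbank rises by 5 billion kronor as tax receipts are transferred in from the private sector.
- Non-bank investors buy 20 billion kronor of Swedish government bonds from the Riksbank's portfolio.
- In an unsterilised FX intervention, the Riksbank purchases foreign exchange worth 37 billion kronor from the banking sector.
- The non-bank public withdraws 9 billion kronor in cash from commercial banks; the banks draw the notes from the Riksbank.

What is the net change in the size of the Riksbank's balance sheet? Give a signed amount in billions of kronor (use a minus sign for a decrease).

-16 billion

Asset sale (to non-banks) 33 billion kronor: a Riksbank asset is shed → −33B.
Government account inflow 5 billion kronor: only the composition of liabilities changes → 0.
Asset sale (to non-banks) 20 billion kronor: a Riksbank asset is shed → −20B.
FX purchase 37 billion kronor: a Riksbank asset is acquired → +37B.
Currency withdrawal 9 billion kronor: only the composition of liabilities changes → 0.
Net: −33 + 0 − 20 + 37 + 0 = -16 billion.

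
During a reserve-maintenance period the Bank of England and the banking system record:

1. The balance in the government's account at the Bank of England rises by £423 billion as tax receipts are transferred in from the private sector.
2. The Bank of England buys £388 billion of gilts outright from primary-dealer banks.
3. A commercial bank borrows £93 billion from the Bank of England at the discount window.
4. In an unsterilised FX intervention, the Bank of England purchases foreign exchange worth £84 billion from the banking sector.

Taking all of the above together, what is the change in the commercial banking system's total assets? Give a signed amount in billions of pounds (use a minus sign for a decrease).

Government account inflow £423 billion: bank balance sheets shrink → −£423B.
OMO purchase (from banks) £388 billion: just an asset swap on bank balance sheets → 0.
Discount-window loan £93 billion: bank balance sheets expand → +£93B.
FX purchase £84 billion: just an asset swap on bank balance sheets → 0.
Net: −423 + 0 + 93 + 0 = -£330 billion.

-£330 billion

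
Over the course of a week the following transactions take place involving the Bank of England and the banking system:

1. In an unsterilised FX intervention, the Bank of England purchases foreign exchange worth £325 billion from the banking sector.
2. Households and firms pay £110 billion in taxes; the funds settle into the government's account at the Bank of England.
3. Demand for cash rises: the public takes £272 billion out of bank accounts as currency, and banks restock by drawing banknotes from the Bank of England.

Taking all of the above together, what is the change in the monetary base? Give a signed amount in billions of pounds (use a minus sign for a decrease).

+£215 billion

FX purchase £325 billion: Bank of England balance sheet expands → +£325B.
Government account inflow £110 billion: reserves shift to a non-base liability → −£110B.
Currency withdrawal £272 billion: just a shift between currency and reserves — both are base money → 0.
Net: 325 − 110 + 0 = +£215 billion.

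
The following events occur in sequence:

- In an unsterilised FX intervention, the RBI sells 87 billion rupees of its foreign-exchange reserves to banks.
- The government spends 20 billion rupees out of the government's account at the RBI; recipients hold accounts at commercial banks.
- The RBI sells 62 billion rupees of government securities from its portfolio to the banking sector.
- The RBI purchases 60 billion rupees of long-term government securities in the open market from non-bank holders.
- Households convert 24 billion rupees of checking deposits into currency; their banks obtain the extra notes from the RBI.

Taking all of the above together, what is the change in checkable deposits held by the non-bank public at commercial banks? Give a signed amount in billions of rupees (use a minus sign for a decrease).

RBI balance sheet:
  Assets:      Securities −2B, Foreign assets −87B
  Liabilities: Bank reserves −93B, Currency in circulation +24B, Government deposits −20B
Commercial banking system:
  Assets:      Reserves at CB −93B, Securities +62B, Foreign assets +87B
  Liabilities: Checkable deposits +56B
So the change in checkable deposits held by the non-bank public at commercial banks is +56 billion.

+56 billion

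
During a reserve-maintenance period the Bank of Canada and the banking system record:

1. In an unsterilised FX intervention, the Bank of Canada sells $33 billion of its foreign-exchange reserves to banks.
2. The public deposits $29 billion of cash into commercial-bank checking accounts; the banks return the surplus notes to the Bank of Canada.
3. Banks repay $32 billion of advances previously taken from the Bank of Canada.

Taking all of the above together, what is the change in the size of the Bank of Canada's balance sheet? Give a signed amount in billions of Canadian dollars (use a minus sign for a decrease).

FX sale $33 billion: a Bank of Canada asset is shed → −$33B.
Currency deposit $29 billion: only the composition of liabilities changes → 0.
Discount-window repayment $32 billion: a Bank of Canada asset is shed → −$32B.
Net: −33 + 0 − 32 = -$65 billion.

-$65 billion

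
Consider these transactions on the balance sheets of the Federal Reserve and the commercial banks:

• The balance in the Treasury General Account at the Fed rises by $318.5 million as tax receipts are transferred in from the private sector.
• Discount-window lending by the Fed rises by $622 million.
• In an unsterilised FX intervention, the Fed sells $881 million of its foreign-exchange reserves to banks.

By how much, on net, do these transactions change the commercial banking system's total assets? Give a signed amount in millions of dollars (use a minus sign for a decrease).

+$303.5 million

Fed balance sheet:
  Assets:      Loans to banks +$622M, Foreign assets −$881M
  Liabilities: Bank reserves −$577.5M, Government deposits +$318.5M
Commercial banking system:
  Assets:      Reserves at CB −$577.5M, Foreign assets +$881M
  Liabilities: Checkable deposits −$318.5M, Borrowings from CB +$622M
Change in total bank assets = +$303.5 million.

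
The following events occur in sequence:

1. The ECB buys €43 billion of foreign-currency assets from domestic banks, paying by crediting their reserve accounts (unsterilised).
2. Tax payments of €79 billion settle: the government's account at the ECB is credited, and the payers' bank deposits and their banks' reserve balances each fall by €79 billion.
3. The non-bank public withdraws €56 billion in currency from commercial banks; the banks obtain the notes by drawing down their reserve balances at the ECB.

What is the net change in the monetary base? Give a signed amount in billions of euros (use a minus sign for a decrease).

-€36 billion

FX purchase €43 billion: ECB balance sheet expands → +€43B.
Government account inflow €79 billion: reserves shift to a non-base liability → −€79B.
Currency withdrawal €56 billion: just a shift between currency and reserves — both are base money → 0.
Net: 43 − 79 + 0 = -€36 billion.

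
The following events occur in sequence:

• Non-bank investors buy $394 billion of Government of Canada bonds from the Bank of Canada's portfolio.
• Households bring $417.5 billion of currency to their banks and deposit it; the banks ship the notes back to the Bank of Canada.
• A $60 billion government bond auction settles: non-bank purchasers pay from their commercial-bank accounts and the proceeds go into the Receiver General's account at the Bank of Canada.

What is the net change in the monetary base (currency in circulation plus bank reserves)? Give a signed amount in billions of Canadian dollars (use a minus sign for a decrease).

Bank of Canada balance sheet:
  Assets:      Securities −$394B
  Liabilities: Bank reserves −$36.5B, Currency in circulation −$417.5B, Government deposits +$60B
Monetary base = currency + reserves: −$417.5B + (−$36.5B) = -$454 billion.

-$454 billion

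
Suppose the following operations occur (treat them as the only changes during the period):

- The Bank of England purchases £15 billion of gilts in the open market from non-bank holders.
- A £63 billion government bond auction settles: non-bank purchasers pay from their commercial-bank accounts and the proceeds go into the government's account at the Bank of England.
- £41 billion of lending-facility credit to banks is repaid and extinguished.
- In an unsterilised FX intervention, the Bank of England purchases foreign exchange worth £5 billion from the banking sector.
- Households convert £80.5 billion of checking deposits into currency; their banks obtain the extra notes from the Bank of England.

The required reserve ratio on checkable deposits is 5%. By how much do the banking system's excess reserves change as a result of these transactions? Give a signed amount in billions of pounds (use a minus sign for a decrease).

-£158.075 billion

Asset purchase (from non-banks) £15 billion: reserves +£15B, deposits +£15B.
Government account inflow £63 billion: reserves −£63B, deposits −£63B.
Discount-window repayment £41 billion: reserves −£41B, deposits 0.
FX purchase £5 billion: reserves +£5B, deposits 0.
Currency withdrawal £80.5 billion: reserves −£80.5B, deposits −£80.5B.
Totals: Δreserves = −£164.5B, Δdeposits = −£128.5B.
Δrequired reserves = 5% × −£128.5B = −£6.425B.
Δexcess reserves = Δreserves − Δrequired = −£164.5B − (−£6.425B) = -£158.075 billion.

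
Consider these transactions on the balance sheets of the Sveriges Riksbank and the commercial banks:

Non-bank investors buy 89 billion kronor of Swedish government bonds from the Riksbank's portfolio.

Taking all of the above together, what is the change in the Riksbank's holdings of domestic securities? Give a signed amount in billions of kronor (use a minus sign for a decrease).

Riksbank balance sheet:
  Assets:      Securities −89B
  Liabilities: Bank reserves −89B
So the change in the Riksbank's holdings of domestic securities is -89 billion.

-89 billion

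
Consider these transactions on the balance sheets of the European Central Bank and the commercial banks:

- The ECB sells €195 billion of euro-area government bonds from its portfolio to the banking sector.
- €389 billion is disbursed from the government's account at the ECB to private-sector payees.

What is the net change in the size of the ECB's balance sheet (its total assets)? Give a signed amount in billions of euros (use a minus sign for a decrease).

-€195 billion

ECB balance sheet:
  Assets:      Securities −€195B
  Liabilities: Bank reserves +€194B, Government deposits −€389B
Change in total ECB assets = -€195 billion.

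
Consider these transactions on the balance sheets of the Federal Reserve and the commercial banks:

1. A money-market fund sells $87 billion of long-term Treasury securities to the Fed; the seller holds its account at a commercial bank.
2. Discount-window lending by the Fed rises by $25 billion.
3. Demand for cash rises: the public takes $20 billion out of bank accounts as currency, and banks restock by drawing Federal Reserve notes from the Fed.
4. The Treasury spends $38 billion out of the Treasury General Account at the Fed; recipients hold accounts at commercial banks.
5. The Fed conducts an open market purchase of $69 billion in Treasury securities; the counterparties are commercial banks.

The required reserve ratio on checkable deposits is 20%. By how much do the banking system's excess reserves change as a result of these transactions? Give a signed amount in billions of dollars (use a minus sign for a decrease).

+$178 billion

Asset purchase (from non-banks) $87 billion: reserves +$87B, deposits +$87B.
Discount-window loan $25 billion: reserves +$25B, deposits 0.
Currency withdrawal $20 billion: reserves −$20B, deposits −$20B.
Government spending $38 billion: reserves +$38B, deposits +$38B.
OMO purchase (from banks) $69 billion: reserves +$69B, deposits 0.
Totals: Δreserves = +$199B, Δdeposits = +$105B.
Δrequired reserves = 20% × +$105B = +$21B.
Δexcess reserves = Δreserves − Δrequired = +$199B − (+$21B) = +$178 billion.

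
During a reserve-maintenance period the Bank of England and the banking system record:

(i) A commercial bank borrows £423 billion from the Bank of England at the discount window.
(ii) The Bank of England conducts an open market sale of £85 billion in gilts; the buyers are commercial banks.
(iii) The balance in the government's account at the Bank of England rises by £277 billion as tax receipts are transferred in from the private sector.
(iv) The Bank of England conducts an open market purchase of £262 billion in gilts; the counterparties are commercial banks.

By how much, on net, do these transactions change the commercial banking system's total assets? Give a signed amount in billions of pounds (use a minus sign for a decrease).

Discount-window loan £423 billion: bank balance sheets expand → +£423B.
OMO sale (to banks) £85 billion: just an asset swap on bank balance sheets → 0.
Government account inflow £277 billion: bank balance sheets shrink → −£277B.
OMO purchase (from banks) £262 billion: just an asset swap on bank balance sheets → 0.
Net: 423 + 0 − 277 + 0 = +£146 billion.

+£146 billion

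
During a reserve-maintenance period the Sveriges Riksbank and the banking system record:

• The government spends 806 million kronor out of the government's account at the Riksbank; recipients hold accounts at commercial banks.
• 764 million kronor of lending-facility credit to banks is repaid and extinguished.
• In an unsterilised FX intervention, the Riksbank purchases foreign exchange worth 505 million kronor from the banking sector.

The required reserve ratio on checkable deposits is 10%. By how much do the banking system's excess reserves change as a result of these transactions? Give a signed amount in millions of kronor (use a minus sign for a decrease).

Government spending 806 million kronor: reserves +806M, deposits +806M.
Discount-window repayment 764 million kronor: reserves −764M, deposits 0.
FX purchase 505 million kronor: reserves +505M, deposits 0.
Totals: Δreserves = +547M, Δdeposits = +806M.
Δrequired reserves = 10% × +806M = +80.6M.
Δexcess reserves = Δreserves − Δrequired = +547M − (+80.6M) = +466.4 million.

+466.4 million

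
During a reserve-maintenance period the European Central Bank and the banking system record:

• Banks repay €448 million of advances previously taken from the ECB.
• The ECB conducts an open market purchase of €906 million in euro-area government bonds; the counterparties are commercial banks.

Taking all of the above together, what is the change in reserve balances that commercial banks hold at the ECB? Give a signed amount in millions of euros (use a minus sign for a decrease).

Discount-window repayment €448 million: repayment is debited from reserves → −€448M.
OMO purchase (from banks) €906 million: the ECB pays by crediting reserve accounts → +€906M.
Net: −448 + 906 = +€458 million.

+€458 million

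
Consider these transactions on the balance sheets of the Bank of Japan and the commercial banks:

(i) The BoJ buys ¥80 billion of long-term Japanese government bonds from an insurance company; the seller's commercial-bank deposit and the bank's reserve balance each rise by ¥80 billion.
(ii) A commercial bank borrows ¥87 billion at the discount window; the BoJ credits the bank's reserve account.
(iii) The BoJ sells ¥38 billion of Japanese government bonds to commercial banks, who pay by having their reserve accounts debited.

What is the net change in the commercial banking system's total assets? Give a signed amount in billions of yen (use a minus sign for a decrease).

+¥167 billion

Asset purchase (from non-banks) ¥80 billion: bank balance sheets expand → +¥80B.
Discount-window loan ¥87 billion: bank balance sheets expand → +¥87B.
OMO sale (to banks) ¥38 billion: just an asset swap on bank balance sheets → 0.
Net: 80 + 87 + 0 = +¥167 billion.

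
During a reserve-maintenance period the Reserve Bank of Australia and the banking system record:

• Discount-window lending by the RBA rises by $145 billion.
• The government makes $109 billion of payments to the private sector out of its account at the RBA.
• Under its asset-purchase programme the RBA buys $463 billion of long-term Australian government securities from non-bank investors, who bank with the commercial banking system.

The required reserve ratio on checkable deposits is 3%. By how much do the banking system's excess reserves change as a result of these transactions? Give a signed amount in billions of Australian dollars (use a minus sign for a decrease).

+$699.84 billion

Discount-window loan $145 billion: reserves +$145B, deposits 0.
Government spending $109 billion: reserves +$109B, deposits +$109B.
Asset purchase (from non-banks) $463 billion: reserves +$463B, deposits +$463B.
Totals: Δreserves = +$717B, Δdeposits = +$572B.
Δrequired reserves = 3% × +$572B = +$17.16B.
Δexcess reserves = Δreserves − Δrequired = +$717B − (+$17.16B) = +$699.84 billion.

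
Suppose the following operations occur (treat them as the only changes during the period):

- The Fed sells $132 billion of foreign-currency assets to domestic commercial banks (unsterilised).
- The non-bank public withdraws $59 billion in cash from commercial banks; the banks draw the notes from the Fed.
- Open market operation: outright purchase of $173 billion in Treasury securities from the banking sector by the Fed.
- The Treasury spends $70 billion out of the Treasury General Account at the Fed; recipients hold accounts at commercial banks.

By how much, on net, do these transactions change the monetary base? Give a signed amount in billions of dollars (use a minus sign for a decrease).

Fed balance sheet:
  Assets:      Securities +$173B, Foreign assets −$132B
  Liabilities: Bank reserves +$52B, Currency in circulation +$59B, Government deposits −$70B
Monetary base = currency + reserves: +$59B + (+$52B) = +$111 billion.

+$111 billion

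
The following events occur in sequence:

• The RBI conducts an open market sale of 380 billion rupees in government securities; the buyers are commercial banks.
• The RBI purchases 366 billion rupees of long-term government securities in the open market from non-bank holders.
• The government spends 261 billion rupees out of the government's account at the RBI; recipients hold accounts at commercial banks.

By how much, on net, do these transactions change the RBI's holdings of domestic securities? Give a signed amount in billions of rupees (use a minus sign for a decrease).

RBI balance sheet:
  Assets:      Securities −14B
  Liabilities: Bank reserves +247B, Government deposits −261B
So the change in the RBI's holdings of domestic securities is -14 billion.

-14 billion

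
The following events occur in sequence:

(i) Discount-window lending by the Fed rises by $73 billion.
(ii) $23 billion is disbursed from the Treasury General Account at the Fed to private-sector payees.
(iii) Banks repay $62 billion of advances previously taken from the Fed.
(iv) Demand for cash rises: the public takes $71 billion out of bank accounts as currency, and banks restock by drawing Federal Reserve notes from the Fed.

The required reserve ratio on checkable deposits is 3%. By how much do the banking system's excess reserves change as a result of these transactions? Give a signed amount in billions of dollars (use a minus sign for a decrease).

Discount-window loan $73 billion: reserves +$73B, deposits 0.
Government spending $23 billion: reserves +$23B, deposits +$23B.
Discount-window repayment $62 billion: reserves −$62B, deposits 0.
Currency withdrawal $71 billion: reserves −$71B, deposits −$71B.
Totals: Δreserves = −$37B, Δdeposits = −$48B.
Δrequired reserves = 3% × −$48B = −$1.44B.
Δexcess reserves = Δreserves − Δrequired = −$37B − (−$1.44B) = -$35.56 billion.

-$35.56 billion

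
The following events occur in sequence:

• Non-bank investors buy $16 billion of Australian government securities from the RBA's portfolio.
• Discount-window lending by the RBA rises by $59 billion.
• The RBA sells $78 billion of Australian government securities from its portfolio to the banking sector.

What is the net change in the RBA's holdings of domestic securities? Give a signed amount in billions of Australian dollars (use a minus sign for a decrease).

RBA balance sheet:
  Assets:      Securities −$94B, Loans to banks +$59B
  Liabilities: Bank reserves −$35B
So the change in the RBA's holdings of domestic securities is -$94 billion.

-$94 billion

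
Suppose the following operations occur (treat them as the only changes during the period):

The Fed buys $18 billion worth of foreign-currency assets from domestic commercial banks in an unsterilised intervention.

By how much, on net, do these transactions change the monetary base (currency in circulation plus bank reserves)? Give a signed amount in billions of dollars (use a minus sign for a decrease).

+$18 billion

Fed balance sheet:
  Assets:      Foreign assets +$18B
  Liabilities: Bank reserves +$18B
Monetary base = currency + reserves: 0 + (+$18B) = +$18 billion.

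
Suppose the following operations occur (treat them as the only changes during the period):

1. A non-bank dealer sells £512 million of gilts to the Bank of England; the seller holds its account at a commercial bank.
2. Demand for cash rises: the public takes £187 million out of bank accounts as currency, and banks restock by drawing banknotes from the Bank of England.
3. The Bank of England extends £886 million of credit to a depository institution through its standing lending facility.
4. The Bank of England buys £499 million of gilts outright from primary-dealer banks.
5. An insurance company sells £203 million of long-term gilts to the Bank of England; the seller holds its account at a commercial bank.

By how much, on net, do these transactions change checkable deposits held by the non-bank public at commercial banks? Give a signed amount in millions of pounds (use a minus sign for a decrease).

+£528 million

Asset purchase (from non-banks) £512 million: non-bank counterparties' bank balances rise → +£512M.
Currency withdrawal £187 million: non-bank counterparties' bank balances fall → −£187M.
Discount-window loan £886 million: the counterparty is a bank, so public deposits are unchanged → 0.
OMO purchase (from banks) £499 million: the counterparty is a bank, so public deposits are unchanged → 0.
Asset purchase (from non-banks) £203 million: non-bank counterparties' bank balances rise → +£203M.
Net: 512 − 187 + 0 + 0 + 203 = +£528 million.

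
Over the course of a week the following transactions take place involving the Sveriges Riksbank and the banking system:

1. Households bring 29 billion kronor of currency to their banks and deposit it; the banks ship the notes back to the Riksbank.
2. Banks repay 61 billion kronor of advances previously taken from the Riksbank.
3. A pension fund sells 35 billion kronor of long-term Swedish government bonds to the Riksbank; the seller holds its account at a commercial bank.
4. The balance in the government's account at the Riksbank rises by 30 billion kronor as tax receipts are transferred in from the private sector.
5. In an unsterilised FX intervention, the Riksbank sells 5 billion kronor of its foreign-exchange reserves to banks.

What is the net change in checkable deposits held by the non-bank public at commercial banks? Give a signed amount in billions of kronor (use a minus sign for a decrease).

+34 billion

Currency deposit 29 billion kronor: non-bank counterparties' bank balances rise → +29B.
Discount-window repayment 61 billion kronor: the counterparty is a bank, so public deposits are unchanged → 0.
Asset purchase (from non-banks) 35 billion kronor: non-bank counterparties' bank balances rise → +35B.
Government account inflow 30 billion kronor: non-bank counterparties' bank balances fall → −30B.
FX sale 5 billion kronor: the counterparty is a bank, so public deposits are unchanged → 0.
Net: 29 + 0 + 35 − 30 + 0 = +34 billion.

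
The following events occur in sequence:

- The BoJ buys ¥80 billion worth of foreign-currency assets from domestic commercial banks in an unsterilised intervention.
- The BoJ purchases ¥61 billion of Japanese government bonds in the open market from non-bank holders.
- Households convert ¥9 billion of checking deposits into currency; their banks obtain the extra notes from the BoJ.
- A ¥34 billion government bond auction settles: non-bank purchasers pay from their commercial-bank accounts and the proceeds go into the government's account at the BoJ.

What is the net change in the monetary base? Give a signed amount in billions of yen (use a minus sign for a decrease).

+¥107 billion

FX purchase ¥80 billion: BoJ balance sheet expands → +¥80B.
Asset purchase (from non-banks) ¥61 billion: BoJ balance sheet expands → +¥61B.
Currency withdrawal ¥9 billion: just a shift between currency and reserves — both are base money → 0.
Government account inflow ¥34 billion: reserves shift to a non-base liability → −¥34B.
Net: 80 + 61 + 0 − 34 = +¥107 billion.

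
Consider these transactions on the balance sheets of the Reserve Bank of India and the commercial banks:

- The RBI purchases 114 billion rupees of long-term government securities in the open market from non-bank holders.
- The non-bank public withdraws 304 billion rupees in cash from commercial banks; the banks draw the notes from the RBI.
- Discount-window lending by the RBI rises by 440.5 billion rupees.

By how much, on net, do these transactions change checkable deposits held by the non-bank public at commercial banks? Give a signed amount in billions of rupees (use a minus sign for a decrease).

-190 billion

RBI balance sheet:
  Assets:      Securities +114B, Loans to banks +440.5B
  Liabilities: Bank reserves +250.5B, Currency in circulation +304B
Commercial banking system:
  Assets:      Reserves at CB +250.5B
  Liabilities: Checkable deposits −190B, Borrowings from CB +440.5B
So the change in checkable deposits held by the non-bank public at commercial banks is -190 billion.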